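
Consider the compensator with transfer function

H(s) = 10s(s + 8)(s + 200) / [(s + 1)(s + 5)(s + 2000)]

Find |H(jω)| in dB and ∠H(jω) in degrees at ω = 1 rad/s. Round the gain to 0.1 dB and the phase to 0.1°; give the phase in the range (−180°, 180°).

1.0 dB, 41.1°

At s = jω = j1:
zero (s+8): 8 + j1 → |·| = √(8²+1²) = √65 ≈ 8.0623, ∠ = arctan(1/8) ≈ 7.13°
zero (s+200): 200 + j1 → |·| = √(200²+1²) = √40001 ≈ 200, ∠ = arctan(1/200) ≈ 0.29°
zero at origin: s = j1 → |·| = 1, ∠ = 90.00°
pole (s+1): 1 + j1 → |·| = √(1²+1²) = √2 ≈ 1.4142, ∠ = arctan(1/1) ≈ 45.00°
pole (s+5): 5 + j1 → |·| = √(5²+1²) = √26 ≈ 5.099, ∠ = arctan(1/5) ≈ 11.31°
pole (s+2000): 2000 + j1 → |·| = √(2000²+1²) = √4000001 ≈ 2000, ∠ = arctan(1/2000) ≈ 0.03°
|H| = 10 · 1612.5 / 14422 ≈ 1.1181
Gain = 20 log₁₀(1.1181) ≈ 0.97 dB
∠H = 97.42° − 56.34° = 41.08°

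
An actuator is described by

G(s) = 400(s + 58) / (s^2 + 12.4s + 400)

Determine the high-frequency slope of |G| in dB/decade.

-20 dB/decade

Each pole contributes −20 dB/decade at high frequency; each zero contributes +20 dB/decade.
Net: 1 zero(s) − 2 pole(s) → -20 dB/decade.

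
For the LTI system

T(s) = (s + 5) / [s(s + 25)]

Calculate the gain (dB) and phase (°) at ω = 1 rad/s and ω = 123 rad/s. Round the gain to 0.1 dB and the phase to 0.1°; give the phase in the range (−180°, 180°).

ω = 1: -13.8 dB, -81.0°; ω = 123: -42.0 dB, -80.8°

At s = jω = j1:
zero (s+5): 5 + j1 → |·| = √(5²+1²) = √26 ≈ 5.099, ∠ = arctan(1/5) ≈ 11.31°
pole (s+25): 25 + j1 → |·| = √(25²+1²) = √626 ≈ 25.02, ∠ = arctan(1/25) ≈ 2.29°
pole at origin: |s| = 1, ∠ = 90.00° (in denominator)
|T| = 1 · 5.099 / 25.02 ≈ 0.2038
Gain = 20 log₁₀(0.2038) ≈ -13.82 dB
∠T = 11.31° − 92.29° = -80.98°

At s = jω = j123:
zero (s+5): 5 + j123 → |·| = √(5²+123²) = √15154 ≈ 123.1, ∠ = arctan(123/5) ≈ 87.67°
pole (s+25): 25 + j123 → |·| = √(25²+123²) = √15754 ≈ 125.51, ∠ = arctan(123/25) ≈ 78.51°
pole at origin: |s| = 123, ∠ = 90.00° (in denominator)
|T| = 1 · 123.1 / 15438 ≈ 0.0079738
Gain = 20 log₁₀(0.0079738) ≈ -41.97 dB
∠T = 87.67° − 168.51° = -80.84°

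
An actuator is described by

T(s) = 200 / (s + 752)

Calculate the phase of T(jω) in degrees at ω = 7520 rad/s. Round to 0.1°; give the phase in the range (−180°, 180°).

At s = jω = j7520:
pole (s+752): 752 + j7520 → |·| = √(752²+7520²) = √57115904 ≈ 7557.5, ∠ = arctan(7520/752) ≈ 84.29°
∠T = 0.00° − 84.29° = -84.29°

-84.3°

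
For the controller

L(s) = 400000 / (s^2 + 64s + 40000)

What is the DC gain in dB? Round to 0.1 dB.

20.0 dB

L(0) = 400000 / 40000 = 10
20 log₁₀(10) ≈ 20.00 dB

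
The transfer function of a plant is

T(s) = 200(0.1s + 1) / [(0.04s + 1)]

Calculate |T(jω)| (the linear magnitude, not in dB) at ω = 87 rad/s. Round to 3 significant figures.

At ω = 87 rad/s:
zero (1 + j87·0.1) = 1 + j8.7 → |·| ≈ 8.7573, ∠ ≈ 83.44°
pole (1 + j87·0.04) = 1 + j3.48 → |·| ≈ 3.6208, ∠ ≈ 73.97°
|T| = 200 · 8.7573 / (3.6208) ≈ 483.72

484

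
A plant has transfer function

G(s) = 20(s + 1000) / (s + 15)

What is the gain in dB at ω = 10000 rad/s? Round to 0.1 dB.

At s = jω = j10000:
zero (s+1000): 1000 + j10000 → |·| = √(1000²+10000²) = √101000000 ≈ 10050, ∠ = arctan(10000/1000) ≈ 84.29°
pole (s+15): 15 + j10000 → |·| = √(15²+10000²) = √100000225 ≈ 10000, ∠ = arctan(10000/15) ≈ 89.91°
|G| = 20 · 10050 / 10000 ≈ 20.1
Gain = 20 log₁₀(20.1) ≈ 26.06 dB

26.1 dB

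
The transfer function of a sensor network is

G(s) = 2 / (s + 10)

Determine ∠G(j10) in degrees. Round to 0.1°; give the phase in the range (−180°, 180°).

-45.0°

Substitute s = j10:
Numerator: 2 = 2 + j0
Denominator: (j10) + 10 = 10 + j10
|N| = √(2² + 0²) ≈ 2, ∠N ≈ 0.00°
|D| = √(10² + 10²) ≈ 14.142, ∠D ≈ 45.00°
∠G = 0.00° − 45.00° = -45.00°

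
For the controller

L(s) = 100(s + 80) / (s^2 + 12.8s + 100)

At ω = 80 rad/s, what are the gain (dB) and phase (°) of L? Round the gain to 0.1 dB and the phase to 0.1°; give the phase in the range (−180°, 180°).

At s = jω = j80:
zero (s+80): 80 + j80 → |·| = √(80²+80²) = √12800 ≈ 113.14, ∠ = arctan(80/80) ≈ 45.00°
quadratic: (j80)² + 12.8·j80 + 100 = -6300 + j1024 → |·| ≈ 6382.7, ∠ ≈ 170.77°
|L| = 100 · 113.14 / 6382.7 ≈ 1.7726
Gain = 20 log₁₀(1.7726) ≈ 4.97 dB
∠L = 45.00° − 170.77° = -125.77°

5.0 dB, -125.8°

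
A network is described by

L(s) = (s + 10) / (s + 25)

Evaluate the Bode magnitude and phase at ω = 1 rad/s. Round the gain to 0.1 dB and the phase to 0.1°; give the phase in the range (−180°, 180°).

At s = jω = j1:
zero (s+10): 10 + j1 → |·| = √(10²+1²) = √101 ≈ 10.05, ∠ = arctan(1/10) ≈ 5.71°
pole (s+25): 25 + j1 → |·| = √(25²+1²) = √626 ≈ 25.02, ∠ = arctan(1/25) ≈ 2.29°
|L| = 1 · 10.05 / 25.02 ≈ 0.40168
Gain = 20 log₁₀(0.40168) ≈ -7.92 dB
∠L = 5.71° − 2.29° = 3.42°

-7.9 dB, 3.4°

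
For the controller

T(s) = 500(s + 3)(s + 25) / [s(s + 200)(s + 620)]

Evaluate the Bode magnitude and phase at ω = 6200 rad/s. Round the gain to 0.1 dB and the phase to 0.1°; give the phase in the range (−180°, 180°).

At s = jω = j6200:
zero (s+3): 3 + j6200 → |·| = √(3²+6200²) = √38440009 ≈ 6200, ∠ = arctan(6200/3) ≈ 89.97°
zero (s+25): 25 + j6200 → |·| = √(25²+6200²) = √38440625 ≈ 6200.1, ∠ = arctan(6200/25) ≈ 89.77°
pole (s+200): 200 + j6200 → |·| = √(200²+6200²) = √38480000 ≈ 6203.2, ∠ = arctan(6200/200) ≈ 88.15°
pole (s+620): 620 + j6200 → |·| = √(620²+6200²) = √38824400 ≈ 6230.9, ∠ = arctan(6200/620) ≈ 84.29°
pole at origin: |s| = 6200, ∠ = 90.00° (in denominator)
|T| = 500 · 3.8441e+07 / 2.3964e+11 ≈ 0.080206
Gain = 20 log₁₀(0.080206) ≈ -21.92 dB
∠T = 179.74° − 262.44° = -82.70°

-21.9 dB, -82.7°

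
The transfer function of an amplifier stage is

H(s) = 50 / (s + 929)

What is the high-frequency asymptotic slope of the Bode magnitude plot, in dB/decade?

Each pole contributes −20 dB/decade at high frequency; each zero contributes +20 dB/decade.
Net: 0 zero(s) − 1 pole(s) → -20 dB/decade.

-20 dB/decade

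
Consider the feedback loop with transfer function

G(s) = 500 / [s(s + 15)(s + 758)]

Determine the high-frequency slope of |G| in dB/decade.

Each pole contributes −20 dB/decade at high frequency; each zero contributes +20 dB/decade.
Net: 0 zero(s) − 3 pole(s) → -60 dB/decade.

-60 dB/decade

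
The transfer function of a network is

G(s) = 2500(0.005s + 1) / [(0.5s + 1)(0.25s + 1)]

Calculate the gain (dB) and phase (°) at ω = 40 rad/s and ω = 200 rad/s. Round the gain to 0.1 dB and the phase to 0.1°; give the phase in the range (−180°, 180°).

At ω = 40 rad/s:
zero (1 + j40·0.005) = 1 + j0.2 → |·| ≈ 1.0198, ∠ ≈ 11.31°
pole (1 + j40·0.5) = 1 + j20 → |·| ≈ 20.025, ∠ ≈ 87.14°
pole (1 + j40·0.25) = 1 + j10 → |·| ≈ 10.05, ∠ ≈ 84.29°
|G| = 2500 · 1.0198 / (20.025 · 10.05) ≈ 12.668
Gain = 20 log₁₀(12.668) ≈ 22.05 dB
∠G = (11.31°) − (87.14° + 84.29°) = -160.12°

At ω = 200 rad/s:
zero (1 + j200·0.005) = 1 + j1 → |·| ≈ 1.4142, ∠ ≈ 45.00°
pole (1 + j200·0.5) = 1 + j100 → |·| ≈ 100, ∠ ≈ 89.43°
pole (1 + j200·0.25) = 1 + j50 → |·| ≈ 50.01, ∠ ≈ 88.85°
|G| = 2500 · 1.4142 / (100 · 50.01) ≈ 0.70696
Gain = 20 log₁₀(0.70696) ≈ -3.01 dB
∠G = (45.00°) − (89.43° + 88.85°) = -133.28°

ω = 40: 22.1 dB, -160.1°; ω = 200: -3.0 dB, -133.3°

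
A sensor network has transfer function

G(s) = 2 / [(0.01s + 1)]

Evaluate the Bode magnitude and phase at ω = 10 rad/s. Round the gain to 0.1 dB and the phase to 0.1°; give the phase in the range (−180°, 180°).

At ω = 10 rad/s:
pole (1 + j10·0.01) = 1 + j0.1 → |·| ≈ 1.005, ∠ ≈ 5.71°
|G| = 2 · 1 / (1.005) ≈ 1.99
Gain = 20 log₁₀(1.99) ≈ 5.98 dB
∠G = (0°) − (5.71°) = -5.71°

6.0 dB, -5.7°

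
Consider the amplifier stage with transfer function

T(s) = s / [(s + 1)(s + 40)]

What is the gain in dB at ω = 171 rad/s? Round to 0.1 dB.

At s = jω = j171:
zero at origin: s = j171 → |·| = 171, ∠ = 90.00°
pole (s+1): 1 + j171 → |·| = √(1²+171²) = √29242 ≈ 171, ∠ = arctan(171/1) ≈ 89.66°
pole (s+40): 40 + j171 → |·| = √(40²+171²) = √30841 ≈ 175.62, ∠ = arctan(171/40) ≈ 76.83°
|T| = 1 · 171 / 30031 ≈ 0.0056941
Gain = 20 log₁₀(0.0056941) ≈ -44.89 dB

-44.9 dB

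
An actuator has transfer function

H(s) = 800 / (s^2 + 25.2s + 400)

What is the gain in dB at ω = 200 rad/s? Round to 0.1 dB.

-34.0 dB

At s = jω = j200:
quadratic: (j200)² + 25.2·j200 + 400 = -39600 + j5040 → |·| ≈ 39919, ∠ ≈ 172.75°
|H| = 800 / 39919 ≈ 0.020041
Gain = 20 log₁₀(0.020041) ≈ -33.96 dB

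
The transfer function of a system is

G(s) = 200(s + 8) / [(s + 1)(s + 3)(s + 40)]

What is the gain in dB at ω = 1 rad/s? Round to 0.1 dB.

At s = jω = j1:
zero (s+8): 8 + j1 → |·| = √(8²+1²) = √65 ≈ 8.0623, ∠ = arctan(1/8) ≈ 7.13°
pole (s+1): 1 + j1 → |·| = √(1²+1²) = √2 ≈ 1.4142, ∠ = arctan(1/1) ≈ 45.00°
pole (s+3): 3 + j1 → |·| = √(3²+1²) = √10 ≈ 3.1623, ∠ = arctan(1/3) ≈ 18.43°
pole (s+40): 40 + j1 → |·| = √(40²+1²) = √1601 ≈ 40.012, ∠ = arctan(1/40) ≈ 1.43°
|G| = 200 · 8.0623 / 178.94 ≈ 9.0112
Gain = 20 log₁₀(9.0112) ≈ 19.10 dB

19.1 dB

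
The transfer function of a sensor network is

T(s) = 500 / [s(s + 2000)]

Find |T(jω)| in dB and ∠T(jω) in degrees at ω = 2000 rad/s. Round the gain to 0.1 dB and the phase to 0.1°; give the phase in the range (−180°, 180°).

-81.1 dB, -135.0°

At s = jω = j2000:
pole (s+2000): 2000 + j2000 → |·| = √(2000²+2000²) = √8000000 ≈ 2828.4, ∠ = arctan(2000/2000) ≈ 45.00°
pole at origin: |s| = 2000, ∠ = 90.00° (in denominator)
|T| = 500 / 5.6568e+06 ≈ 8.8389e-05
Gain = 20 log₁₀(8.8389e-05) ≈ -81.07 dB
∠T = 0.00° − 135.00° = -135.00°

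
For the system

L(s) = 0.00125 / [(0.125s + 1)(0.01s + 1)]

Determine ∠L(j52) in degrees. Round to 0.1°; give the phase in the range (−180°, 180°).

-108.7°

At ω = 52 rad/s:
pole (1 + j52·0.125) = 1 + j6.5 → |·| ≈ 6.5765, ∠ ≈ 81.25°
pole (1 + j52·0.01) = 1 + j0.52 → |·| ≈ 1.1271, ∠ ≈ 27.47°
∠L = (0°) − (81.25° + 27.47°) = -108.72°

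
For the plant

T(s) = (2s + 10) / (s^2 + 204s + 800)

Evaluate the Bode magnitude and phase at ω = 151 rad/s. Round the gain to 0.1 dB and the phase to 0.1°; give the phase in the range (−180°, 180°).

-42.0 dB, -37.4°

Substitute s = j151:
Numerator: 2(j151) + 10 = 10 + j302
Denominator: (j151)^2 + 204(j151) + 800 = -22001 + j30804
|N| = √(10² + 302²) ≈ 302.17, ∠N ≈ 88.10°
|D| = √(22001² + 30804²) ≈ 37854, ∠D ≈ 125.54°
|T| = 302.17 / 37854 ≈ 0.0079825
Gain = 20 log₁₀(0.0079825) ≈ -41.96 dB
∠T = 88.10° − 125.54° = -37.44°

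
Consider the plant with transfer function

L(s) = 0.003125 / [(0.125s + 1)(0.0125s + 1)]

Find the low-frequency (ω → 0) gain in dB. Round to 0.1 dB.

-50.1 dB

L(0) = 0.003125 · 1 / 1 = 0.003125
20 log₁₀(0.003125) ≈ -50.10 dB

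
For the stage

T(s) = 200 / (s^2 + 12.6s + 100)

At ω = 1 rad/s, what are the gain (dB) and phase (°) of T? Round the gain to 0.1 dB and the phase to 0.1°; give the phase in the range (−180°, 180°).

6.0 dB, -7.3°

At s = jω = j1:
quadratic: (j1)² + 12.6·j1 + 100 = 99 + j12.6 → |·| ≈ 99.799, ∠ ≈ 7.25°
|T| = 200 / 99.799 ≈ 2.004
Gain = 20 log₁₀(2.004) ≈ 6.04 dB
∠T = 0.00° − 7.25° = -7.25°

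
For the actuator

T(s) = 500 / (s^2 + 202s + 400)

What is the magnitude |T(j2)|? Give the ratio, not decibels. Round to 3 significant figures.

Substitute s = j2:
Numerator: 500 = 500 + j0
Denominator: (j2)^2 + 202(j2) + 400 = 396 + j404
|N| = √(500² + 0²) ≈ 500, ∠N ≈ 0.00°
|D| = √(396² + 404²) ≈ 565.71, ∠D ≈ 45.57°
|T| = 500 / 565.71 ≈ 0.88385

0.884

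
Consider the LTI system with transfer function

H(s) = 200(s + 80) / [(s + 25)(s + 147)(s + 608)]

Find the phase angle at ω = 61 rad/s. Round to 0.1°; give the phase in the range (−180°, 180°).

At s = jω = j61:
zero (s+80): 80 + j61 → |·| = √(80²+61²) = √10121 ≈ 100.6, ∠ = arctan(61/80) ≈ 37.33°
pole (s+25): 25 + j61 → |·| = √(25²+61²) = √4346 ≈ 65.924, ∠ = arctan(61/25) ≈ 67.71°
pole (s+147): 147 + j61 → |·| = √(147²+61²) = √25330 ≈ 159.15, ∠ = arctan(61/147) ≈ 22.54°
pole (s+608): 608 + j61 → |·| = √(608²+61²) = √373385 ≈ 611.05, ∠ = arctan(61/608) ≈ 5.73°
∠H = 37.33° − 95.98° = -58.65°

-58.7°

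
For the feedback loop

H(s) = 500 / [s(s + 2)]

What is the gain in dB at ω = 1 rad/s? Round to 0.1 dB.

At s = jω = j1:
pole (s+2): 2 + j1 → |·| = √(2²+1²) = √5 ≈ 2.2361, ∠ = arctan(1/2) ≈ 26.57°
pole at origin: |s| = 1, ∠ = 90.00° (in denominator)
|H| = 500 / 2.2361 ≈ 223.6
Gain = 20 log₁₀(223.6) ≈ 46.99 dB

47.0 dB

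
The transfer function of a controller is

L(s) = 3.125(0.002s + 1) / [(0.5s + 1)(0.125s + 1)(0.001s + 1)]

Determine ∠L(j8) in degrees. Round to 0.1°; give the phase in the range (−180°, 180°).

At ω = 8 rad/s:
zero (1 + j8·0.002) = 1 + j0.016 → |·| ≈ 1.0001, ∠ ≈ 0.92°
pole (1 + j8·0.5) = 1 + j4 → |·| ≈ 4.1231, ∠ ≈ 75.96°
pole (1 + j8·0.125) = 1 + j1 → |·| ≈ 1.4142, ∠ ≈ 45.00°
pole (1 + j8·0.001) = 1 + j0.008 → |·| ≈ 1, ∠ ≈ 0.46°
∠L = (0.92°) − (75.96° + 45.00° + 0.46°) = -120.50°

-120.5°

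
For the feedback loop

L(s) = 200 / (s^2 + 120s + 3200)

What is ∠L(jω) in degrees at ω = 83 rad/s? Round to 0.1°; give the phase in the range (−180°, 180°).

-110.3°

Substitute s = j83:
Numerator: 200 = 200 + j0
Denominator: (j83)^2 + 120(j83) + 3200 = -3689 + j9960
|N| = √(200² + 0²) ≈ 200, ∠N ≈ 0.00°
|D| = √(3689² + 9960²) ≈ 10621, ∠D ≈ 110.32°
∠L = 0.00° − 110.32° = -110.32°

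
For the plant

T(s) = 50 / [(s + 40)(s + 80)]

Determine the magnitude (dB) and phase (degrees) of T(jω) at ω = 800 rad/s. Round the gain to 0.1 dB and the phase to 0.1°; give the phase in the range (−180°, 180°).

-82.2 dB, -171.4°

At s = jω = j800:
pole (s+40): 40 + j800 → |·| = √(40²+800²) = √641600 ≈ 801, ∠ = arctan(800/40) ≈ 87.14°
pole (s+80): 80 + j800 → |·| = √(80²+800²) = √646400 ≈ 803.99, ∠ = arctan(800/80) ≈ 84.29°
|T| = 50 / 6.44e+05 ≈ 7.764e-05
Gain = 20 log₁₀(7.764e-05) ≈ -82.20 dB
∠T = 0.00° − 171.43° = -171.43°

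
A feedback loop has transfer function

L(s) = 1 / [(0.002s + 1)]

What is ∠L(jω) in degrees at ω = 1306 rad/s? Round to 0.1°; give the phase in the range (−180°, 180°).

-69.1°

At ω = 1306 rad/s:
pole (1 + j1306·0.002) = 1 + j2.612 → |·| ≈ 2.7969, ∠ ≈ 69.05°
∠L = (0°) − (69.05°) = -69.05°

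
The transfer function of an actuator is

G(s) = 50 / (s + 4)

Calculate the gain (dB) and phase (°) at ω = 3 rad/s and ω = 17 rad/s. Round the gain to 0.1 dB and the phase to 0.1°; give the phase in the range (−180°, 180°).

At s = jω = j3:
pole (s+4): 4 + j3 → |·| = √(4²+3²) = √25 ≈ 5, ∠ = arctan(3/4) ≈ 36.87°
|G| = 50 / 5 ≈ 10
Gain = 20 log₁₀(10) ≈ 20.00 dB
∠G = 0.00° − 36.87° = -36.87°

At s = jω = j17:
pole (s+4): 4 + j17 → |·| = √(4²+17²) = √305 ≈ 17.464, ∠ = arctan(17/4) ≈ 76.76°
|G| = 50 / 17.464 ≈ 2.863
Gain = 20 log₁₀(2.863) ≈ 9.14 dB
∠G = 0.00° − 76.76° = -76.76°

ω = 3: 20.0 dB, -36.9°; ω = 17: 9.1 dB, -76.8°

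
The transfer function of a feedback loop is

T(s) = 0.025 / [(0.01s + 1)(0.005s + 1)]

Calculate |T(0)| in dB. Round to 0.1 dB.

-32.0 dB

T(0) = 0.025 · 1 / 1 = 0.025
20 log₁₀(0.025) ≈ -32.04 dB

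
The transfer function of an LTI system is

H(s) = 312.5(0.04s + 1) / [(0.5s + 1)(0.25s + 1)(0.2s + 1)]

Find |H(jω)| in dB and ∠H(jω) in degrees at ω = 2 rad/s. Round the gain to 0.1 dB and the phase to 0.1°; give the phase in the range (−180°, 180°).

At ω = 2 rad/s:
zero (1 + j2·0.04) = 1 + j0.08 → |·| ≈ 1.0032, ∠ ≈ 4.57°
pole (1 + j2·0.5) = 1 + j1 → |·| ≈ 1.4142, ∠ ≈ 45.00°
pole (1 + j2·0.25) = 1 + j0.5 → |·| ≈ 1.118, ∠ ≈ 26.57°
pole (1 + j2·0.2) = 1 + j0.4 → |·| ≈ 1.077, ∠ ≈ 21.80°
|H| = 312.5 · 1.0032 / (1.4142 · 1.118 · 1.077) ≈ 184.11
Gain = 20 log₁₀(184.11) ≈ 45.30 dB
∠H = (4.57°) − (45.00° + 26.57° + 21.80°) = -88.80°

45.3 dB, -88.8°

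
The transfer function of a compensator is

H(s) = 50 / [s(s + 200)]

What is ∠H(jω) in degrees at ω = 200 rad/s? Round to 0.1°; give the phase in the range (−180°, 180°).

-135.0°

At s = jω = j200:
pole (s+200): 200 + j200 → |·| = √(200²+200²) = √80000 ≈ 282.84, ∠ = arctan(200/200) ≈ 45.00°
pole at origin: |s| = 200, ∠ = 90.00° (in denominator)
∠H = 0.00° − 135.00° = -135.00°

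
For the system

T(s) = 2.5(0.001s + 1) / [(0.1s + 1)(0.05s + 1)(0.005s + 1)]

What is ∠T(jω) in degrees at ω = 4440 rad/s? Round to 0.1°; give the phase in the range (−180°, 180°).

At ω = 4440 rad/s:
zero (1 + j4440·0.001) = 1 + j4.44 → |·| ≈ 4.5512, ∠ ≈ 77.31°
pole (1 + j4440·0.1) = 1 + j444 → |·| ≈ 444, ∠ ≈ 89.87°
pole (1 + j4440·0.05) = 1 + j222 → |·| ≈ 222, ∠ ≈ 89.74°
pole (1 + j4440·0.005) = 1 + j22.2 → |·| ≈ 22.223, ∠ ≈ 87.42°
∠T = (77.31°) − (89.87° + 89.74° + 87.42°) = -189.72° ≡ 170.28° (principal value)

170.3°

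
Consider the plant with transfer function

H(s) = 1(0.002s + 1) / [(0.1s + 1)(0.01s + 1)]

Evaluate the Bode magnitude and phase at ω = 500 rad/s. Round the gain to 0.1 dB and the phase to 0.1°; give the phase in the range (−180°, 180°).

-45.1 dB, -122.5°

At ω = 500 rad/s:
zero (1 + j500·0.002) = 1 + j1 → |·| ≈ 1.4142, ∠ ≈ 45.00°
pole (1 + j500·0.1) = 1 + j50 → |·| ≈ 50.01, ∠ ≈ 88.85°
pole (1 + j500·0.01) = 1 + j5 → |·| ≈ 5.099, ∠ ≈ 78.69°
|H| = 1 · 1.4142 / (50.01 · 5.099) ≈ 0.0055459
Gain = 20 log₁₀(0.0055459) ≈ -45.12 dB
∠H = (45.00°) − (88.85° + 78.69°) = -122.54°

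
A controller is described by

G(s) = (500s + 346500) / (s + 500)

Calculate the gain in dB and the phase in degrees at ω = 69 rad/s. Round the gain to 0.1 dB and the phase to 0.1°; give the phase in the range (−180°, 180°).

56.8 dB, -2.2°

Substitute s = j69:
Numerator: 500(j69) + 346500 = 346500 + j34500
Denominator: (j69) + 500 = 500 + j69
|N| = √(346500² + 34500²) ≈ 3.4821e+05, ∠N ≈ 5.69°
|D| = √(500² + 69²) ≈ 504.74, ∠D ≈ 7.86°
|G| = 3.4821e+05 / 504.74 ≈ 689.88
Gain = 20 log₁₀(689.88) ≈ 56.78 dB
∠G = 5.69° − 7.86° = -2.17°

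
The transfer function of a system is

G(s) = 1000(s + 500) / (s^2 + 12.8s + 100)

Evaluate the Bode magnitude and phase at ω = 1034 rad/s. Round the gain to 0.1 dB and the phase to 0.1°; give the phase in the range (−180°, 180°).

0.6 dB, -115.1°

At s = jω = j1034:
zero (s+500): 500 + j1034 → |·| = √(500²+1034²) = √1319156 ≈ 1148.5, ∠ = arctan(1034/500) ≈ 64.19°
quadratic: (j1034)² + 12.8·j1034 + 100 = -1069056 + j13235.2 → |·| ≈ 1.0691e+06, ∠ ≈ 179.29°
|G| = 1000 · 1148.5 / 1.0691e+06 ≈ 1.0743
Gain = 20 log₁₀(1.0743) ≈ 0.62 dB
∠G = 64.19° − 179.29° = -115.10°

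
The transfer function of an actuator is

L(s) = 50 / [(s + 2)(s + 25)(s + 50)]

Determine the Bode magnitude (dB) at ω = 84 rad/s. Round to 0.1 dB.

At s = jω = j84:
pole (s+2): 2 + j84 → |·| = √(2²+84²) = √7060 ≈ 84.024, ∠ = arctan(84/2) ≈ 88.64°
pole (s+25): 25 + j84 → |·| = √(25²+84²) = √7681 ≈ 87.641, ∠ = arctan(84/25) ≈ 73.43°
pole (s+50): 50 + j84 → |·| = √(50²+84²) = √9556 ≈ 97.755, ∠ = arctan(84/50) ≈ 59.24°
|L| = 50 / 7.1986e+05 ≈ 6.9458e-05
Gain = 20 log₁₀(6.9458e-05) ≈ -83.17 dB

-83.2 dB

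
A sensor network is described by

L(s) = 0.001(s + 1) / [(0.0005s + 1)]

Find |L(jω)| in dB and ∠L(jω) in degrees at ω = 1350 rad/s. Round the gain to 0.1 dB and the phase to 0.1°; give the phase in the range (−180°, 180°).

At ω = 1350 rad/s:
zero (1 + j1350·1) = 1 + j1350 → |·| ≈ 1350, ∠ ≈ 89.96°
pole (1 + j1350·0.0005) = 1 + j0.675 → |·| ≈ 1.2065, ∠ ≈ 34.02°
|L| = 0.001 · 1350 / (1.2065) ≈ 1.1189
Gain = 20 log₁₀(1.1189) ≈ 0.98 dB
∠L = (89.96°) − (34.02°) = 55.94°

1.0 dB, 55.9°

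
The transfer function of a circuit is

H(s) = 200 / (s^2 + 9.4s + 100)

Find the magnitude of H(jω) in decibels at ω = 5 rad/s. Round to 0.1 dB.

At s = jω = j5:
quadratic: (j5)² + 9.4·j5 + 100 = 75 + j47 → |·| ≈ 88.51, ∠ ≈ 32.07°
|H| = 200 / 88.51 ≈ 2.2596
Gain = 20 log₁₀(2.2596) ≈ 7.08 dB

7.1 dB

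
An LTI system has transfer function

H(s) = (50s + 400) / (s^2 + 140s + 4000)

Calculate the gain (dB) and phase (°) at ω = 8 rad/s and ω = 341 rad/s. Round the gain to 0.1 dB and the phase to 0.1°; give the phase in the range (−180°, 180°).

ω = 8: -17.2 dB, 29.1°; ω = 341: -17.1 dB, -68.3°

Substitute s = j8:
Numerator: 50(j8) + 400 = 400 + j400
Denominator: (j8)^2 + 140(j8) + 4000 = 3936 + j1120
|N| = √(400² + 400²) ≈ 565.69, ∠N ≈ 45.00°
|D| = √(3936² + 1120²) ≈ 4092.2, ∠D ≈ 15.88°
|H| = 565.69 / 4092.2 ≈ 0.13824
Gain = 20 log₁₀(0.13824) ≈ -17.19 dB
∠H = 45.00° − 15.88° = 29.12°

Substitute s = j341:
Numerator: 50(j341) + 400 = 400 + j17050
Denominator: (j341)^2 + 140(j341) + 4000 = -112281 + j47740
|N| = √(400² + 17050²) ≈ 17055, ∠N ≈ 88.66°
|D| = √(112281² + 47740²) ≈ 1.2201e+05, ∠D ≈ 156.97°
|H| = 17055 / 1.2201e+05 ≈ 0.13978
Gain = 20 log₁₀(0.13978) ≈ -17.09 dB
∠H = 88.66° − 156.97° = -68.31°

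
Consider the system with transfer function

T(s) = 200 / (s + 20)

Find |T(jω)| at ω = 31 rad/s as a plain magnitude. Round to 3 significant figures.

5.42

At s = jω = j31:
pole (s+20): 20 + j31 → |·| = √(20²+31²) = √1361 ≈ 36.892, ∠ = arctan(31/20) ≈ 57.17°
|T| = 200 / 36.892 ≈ 5.4212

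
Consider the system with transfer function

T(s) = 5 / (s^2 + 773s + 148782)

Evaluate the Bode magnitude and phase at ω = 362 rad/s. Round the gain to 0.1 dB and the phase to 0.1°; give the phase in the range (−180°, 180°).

Substitute s = j362:
Numerator: 5 = 5 + j0
Denominator: (j362)^2 + 773(j362) + 148782 = 17738 + j279826
|N| = √(5² + 0²) ≈ 5, ∠N ≈ 0.00°
|D| = √(17738² + 279826²) ≈ 2.8039e+05, ∠D ≈ 86.37°
|T| = 5 / 2.8039e+05 ≈ 1.7832e-05
Gain = 20 log₁₀(1.7832e-05) ≈ -94.98 dB
∠T = 0.00° − 86.37° = -86.37°

-95.0 dB, -86.4°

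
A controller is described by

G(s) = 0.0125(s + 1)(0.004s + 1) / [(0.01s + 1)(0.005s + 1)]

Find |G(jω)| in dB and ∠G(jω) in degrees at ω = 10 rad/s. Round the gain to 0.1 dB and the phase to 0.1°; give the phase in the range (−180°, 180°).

-18.1 dB, 78.0°

At ω = 10 rad/s:
zero (1 + j10·1) = 1 + j10 → |·| ≈ 10.05, ∠ ≈ 84.29°
zero (1 + j10·0.004) = 1 + j0.04 → |·| ≈ 1.0008, ∠ ≈ 2.29°
pole (1 + j10·0.01) = 1 + j0.1 → |·| ≈ 1.005, ∠ ≈ 5.71°
pole (1 + j10·0.005) = 1 + j0.05 → |·| ≈ 1.0012, ∠ ≈ 2.86°
|G| = 0.0125 · 10.05 · 1.0008 / (1.005 · 1.0012) ≈ 0.12495
Gain = 20 log₁₀(0.12495) ≈ -18.07 dB
∠G = (84.29° + 2.29°) − (5.71° + 2.86°) = 78.01°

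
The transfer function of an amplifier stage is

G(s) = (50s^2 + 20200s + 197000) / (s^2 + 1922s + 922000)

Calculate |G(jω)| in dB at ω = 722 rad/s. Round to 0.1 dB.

Substitute s = j722:
Numerator: 50(j722)^2 + 20200(j722) + 197000 = -25867200 + j14584400
Denominator: (j722)^2 + 1922(j722) + 922000 = 400716 + j1387684
|N| = √(25867200² + 14584400²) ≈ 2.9695e+07, ∠N ≈ 150.58°
|D| = √(400716² + 1387684²) ≈ 1.4444e+06, ∠D ≈ 73.89°
|G| = 2.9695e+07 / 1.4444e+06 ≈ 20.559
Gain = 20 log₁₀(20.559) ≈ 26.26 dB

26.3 dB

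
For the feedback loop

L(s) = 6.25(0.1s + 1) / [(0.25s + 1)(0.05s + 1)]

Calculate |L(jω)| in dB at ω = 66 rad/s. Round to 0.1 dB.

At ω = 66 rad/s:
zero (1 + j66·0.1) = 1 + j6.6 → |·| ≈ 6.6753, ∠ ≈ 81.38°
pole (1 + j66·0.25) = 1 + j16.5 → |·| ≈ 16.53, ∠ ≈ 86.53°
pole (1 + j66·0.05) = 1 + j3.3 → |·| ≈ 3.4482, ∠ ≈ 73.14°
|L| = 6.25 · 6.6753 / (16.53 · 3.4482) ≈ 0.73196
Gain = 20 log₁₀(0.73196) ≈ -2.71 dB

-2.7 dB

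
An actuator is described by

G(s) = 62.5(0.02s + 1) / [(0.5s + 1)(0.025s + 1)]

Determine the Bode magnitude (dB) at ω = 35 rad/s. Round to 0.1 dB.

At ω = 35 rad/s:
zero (1 + j35·0.02) = 1 + j0.7 → |·| ≈ 1.2207, ∠ ≈ 34.99°
pole (1 + j35·0.5) = 1 + j17.5 → |·| ≈ 17.529, ∠ ≈ 86.73°
pole (1 + j35·0.025) = 1 + j0.875 → |·| ≈ 1.3288, ∠ ≈ 41.19°
|G| = 62.5 · 1.2207 / (17.529 · 1.3288) ≈ 3.2755
Gain = 20 log₁₀(3.2755) ≈ 10.31 dB

10.3 dB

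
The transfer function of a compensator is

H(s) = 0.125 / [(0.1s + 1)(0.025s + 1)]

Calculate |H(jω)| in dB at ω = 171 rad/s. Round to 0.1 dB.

-55.6 dB

At ω = 171 rad/s:
pole (1 + j171·0.1) = 1 + j17.1 → |·| ≈ 17.129, ∠ ≈ 86.65°
pole (1 + j171·0.025) = 1 + j4.275 → |·| ≈ 4.3904, ∠ ≈ 76.83°
|H| = 0.125 · 1 / (17.129 · 4.3904) ≈ 0.0016622
Gain = 20 log₁₀(0.0016622) ≈ -55.59 dB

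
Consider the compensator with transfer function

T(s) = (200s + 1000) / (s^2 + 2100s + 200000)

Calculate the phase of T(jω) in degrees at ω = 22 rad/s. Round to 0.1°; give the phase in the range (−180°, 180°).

64.2°

Substitute s = j22:
Numerator: 200(j22) + 1000 = 1000 + j4400
Denominator: (j22)^2 + 2100(j22) + 200000 = 199516 + j46200
|N| = √(1000² + 4400²) ≈ 4512.2, ∠N ≈ 77.20°
|D| = √(199516² + 46200²) ≈ 2.048e+05, ∠D ≈ 13.04°
∠T = 77.20° − 13.04° = 64.16°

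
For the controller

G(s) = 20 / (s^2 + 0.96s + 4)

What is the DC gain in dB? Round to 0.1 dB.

14.0 dB

G(0) = 20 / 4 = 5
20 log₁₀(5) ≈ 13.98 dB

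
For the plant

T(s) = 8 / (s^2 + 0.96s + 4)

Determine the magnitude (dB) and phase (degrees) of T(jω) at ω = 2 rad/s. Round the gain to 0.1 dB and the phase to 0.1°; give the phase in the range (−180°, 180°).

12.4 dB, -90.0°

At s = jω = j2:
quadratic: (j2)² + 0.96·j2 + 4 = 0 + j1.92 → |·| ≈ 1.92, ∠ ≈ 90.00°
|T| = 8 / 1.92 ≈ 4.1667
Gain = 20 log₁₀(4.1667) ≈ 12.40 dB
∠T = 0.00° − 90.00° = -90.00°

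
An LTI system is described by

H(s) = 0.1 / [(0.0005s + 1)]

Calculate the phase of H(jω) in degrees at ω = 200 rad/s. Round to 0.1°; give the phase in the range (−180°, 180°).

At ω = 200 rad/s:
pole (1 + j200·0.0005) = 1 + j0.1 → |·| ≈ 1.005, ∠ ≈ 5.71°
∠H = (0°) − (5.71°) = -5.71°

-5.7°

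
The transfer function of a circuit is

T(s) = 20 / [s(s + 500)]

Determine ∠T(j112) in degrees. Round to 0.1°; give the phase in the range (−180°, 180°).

-102.6°

At s = jω = j112:
pole (s+500): 500 + j112 → |·| = √(500²+112²) = √262544 ≈ 512.39, ∠ = arctan(112/500) ≈ 12.63°
pole at origin: |s| = 112, ∠ = 90.00° (in denominator)
∠T = 0.00° − 102.63° = -102.63°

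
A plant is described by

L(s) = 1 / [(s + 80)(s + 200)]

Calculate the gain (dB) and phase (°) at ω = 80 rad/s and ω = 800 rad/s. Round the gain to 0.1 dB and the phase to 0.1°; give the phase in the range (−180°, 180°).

At s = jω = j80:
pole (s+80): 80 + j80 → |·| = √(80²+80²) = √12800 ≈ 113.14, ∠ = arctan(80/80) ≈ 45.00°
pole (s+200): 200 + j80 → |·| = √(200²+80²) = √46400 ≈ 215.41, ∠ = arctan(80/200) ≈ 21.80°
|L| = 1 / 24371 ≈ 4.1032e-05
Gain = 20 log₁₀(4.1032e-05) ≈ -87.74 dB
∠L = 0.00° − 66.80° = -66.80°

At s = jω = j800:
pole (s+80): 80 + j800 → |·| = √(80²+800²) = √646400 ≈ 803.99, ∠ = arctan(800/80) ≈ 84.29°
pole (s+200): 200 + j800 → |·| = √(200²+800²) = √680000 ≈ 824.62, ∠ = arctan(800/200) ≈ 75.96°
|L| = 1 / 6.6299e+05 ≈ 1.5083e-06
Gain = 20 log₁₀(1.5083e-06) ≈ -116.43 dB
∠L = 0.00° − 160.25° = -160.25°

ω = 80: -87.7 dB, -66.8°; ω = 800: -116.4 dB, -160.3°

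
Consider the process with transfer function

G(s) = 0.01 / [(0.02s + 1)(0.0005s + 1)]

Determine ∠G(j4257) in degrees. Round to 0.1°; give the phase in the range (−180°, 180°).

-154.2°

At ω = 4257 rad/s:
pole (1 + j4257·0.02) = 1 + j85.14 → |·| ≈ 85.146, ∠ ≈ 89.33°
pole (1 + j4257·0.0005) = 1 + j2.1285 → |·| ≈ 2.3517, ∠ ≈ 64.84°
∠G = (0°) − (89.33° + 64.84°) = -154.17°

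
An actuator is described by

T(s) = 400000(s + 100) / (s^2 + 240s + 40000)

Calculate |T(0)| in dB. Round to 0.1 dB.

60.0 dB

T(0) = 400000·100 / 40000 = 1000
20 log₁₀(1000) ≈ 60.00 dB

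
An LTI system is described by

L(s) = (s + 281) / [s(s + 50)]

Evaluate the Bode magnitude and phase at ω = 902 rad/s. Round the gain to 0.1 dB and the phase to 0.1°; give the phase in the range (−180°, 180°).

-58.7 dB, -104.1°

At s = jω = j902:
zero (s+281): 281 + j902 → |·| = √(281²+902²) = √892565 ≈ 944.76, ∠ = arctan(902/281) ≈ 72.70°
pole (s+50): 50 + j902 → |·| = √(50²+902²) = √816104 ≈ 903.38, ∠ = arctan(902/50) ≈ 86.83°
pole at origin: |s| = 902, ∠ = 90.00° (in denominator)
|L| = 1 · 944.76 / 8.1485e+05 ≈ 0.0011594
Gain = 20 log₁₀(0.0011594) ≈ -58.72 dB
∠L = 72.70° − 176.83° = -104.13°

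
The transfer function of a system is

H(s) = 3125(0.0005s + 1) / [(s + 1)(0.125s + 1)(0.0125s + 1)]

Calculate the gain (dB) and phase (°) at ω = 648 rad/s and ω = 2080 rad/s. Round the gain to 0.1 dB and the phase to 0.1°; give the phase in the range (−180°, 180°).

ω = 648: -42.3 dB, 115.8°; ω = 2080: -69.9 dB, 138.6°

At ω = 648 rad/s:
zero (1 + j648·0.0005) = 1 + j0.324 → |·| ≈ 1.0512, ∠ ≈ 17.95°
pole (1 + j648·1) = 1 + j648 → |·| ≈ 648, ∠ ≈ 89.91°
pole (1 + j648·0.125) = 1 + j81 → |·| ≈ 81.006, ∠ ≈ 89.29°
pole (1 + j648·0.0125) = 1 + j8.1 → |·| ≈ 8.1615, ∠ ≈ 82.96°
|H| = 3125 · 1.0512 / (648 · 81.006 · 8.1615) ≈ 0.0076678
Gain = 20 log₁₀(0.0076678) ≈ -42.31 dB
∠H = (17.95°) − (89.91° + 89.29° + 82.96°) = -244.21° ≡ 115.79° (principal value)

At ω = 2080 rad/s:
zero (1 + j2080·0.0005) = 1 + j1.04 → |·| ≈ 1.4428, ∠ ≈ 46.12°
pole (1 + j2080·1) = 1 + j2080 → |·| ≈ 2080, ∠ ≈ 89.97°
pole (1 + j2080·0.125) = 1 + j260 → |·| ≈ 260, ∠ ≈ 89.78°
pole (1 + j2080·0.0125) = 1 + j26 → |·| ≈ 26.019, ∠ ≈ 87.80°
|H| = 3125 · 1.4428 / (2080 · 260 · 26.019) ≈ 0.00032043
Gain = 20 log₁₀(0.00032043) ≈ -69.89 dB
∠H = (46.12°) − (89.97° + 89.78° + 87.80°) = -221.43° ≡ 138.57° (principal value)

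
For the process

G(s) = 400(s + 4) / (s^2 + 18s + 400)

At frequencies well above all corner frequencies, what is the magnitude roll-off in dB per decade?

-20 dB/decade

Each pole contributes −20 dB/decade at high frequency; each zero contributes +20 dB/decade.
Net: 1 zero(s) − 2 pole(s) → -20 dB/decade.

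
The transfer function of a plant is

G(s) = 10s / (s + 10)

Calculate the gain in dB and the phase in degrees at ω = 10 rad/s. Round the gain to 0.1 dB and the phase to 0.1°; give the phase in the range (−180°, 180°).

At s = jω = j10:
zero at origin: s = j10 → |·| = 10, ∠ = 90.00°
pole (s+10): 10 + j10 → |·| = √(10²+10²) = √200 ≈ 14.142, ∠ = arctan(10/10) ≈ 45.00°
|G| = 10 · 10 / 14.142 ≈ 7.0711
Gain = 20 log₁₀(7.0711) ≈ 16.99 dB
∠G = 90.00° − 45.00° = 45.00°

17.0 dB, 45.0°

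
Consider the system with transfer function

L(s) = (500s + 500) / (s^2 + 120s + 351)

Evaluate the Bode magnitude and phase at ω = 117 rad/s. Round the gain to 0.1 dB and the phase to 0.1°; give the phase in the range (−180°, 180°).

Substitute s = j117:
Numerator: 500(j117) + 500 = 500 + j58500
Denominator: (j117)^2 + 120(j117) + 351 = -13338 + j14040
|N| = √(500² + 58500²) ≈ 58502, ∠N ≈ 89.51°
|D| = √(13338² + 14040²) ≈ 19366, ∠D ≈ 133.53°
|L| = 58502 / 19366 ≈ 3.0209
Gain = 20 log₁₀(3.0209) ≈ 9.60 dB
∠L = 89.51° − 133.53° = -44.02°

9.6 dB, -44.0°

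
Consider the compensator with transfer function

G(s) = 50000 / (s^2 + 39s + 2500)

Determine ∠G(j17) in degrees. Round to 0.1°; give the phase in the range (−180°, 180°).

At s = jω = j17:
quadratic: (j17)² + 39·j17 + 2500 = 2211 + j663 → |·| ≈ 2308.3, ∠ ≈ 16.69°
∠G = 0.00° − 16.69° = -16.69°

-16.7°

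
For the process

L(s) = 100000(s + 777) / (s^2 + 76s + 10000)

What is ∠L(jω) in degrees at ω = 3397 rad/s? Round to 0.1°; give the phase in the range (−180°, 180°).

At s = jω = j3397:
zero (s+777): 777 + j3397 → |·| = √(777²+3397²) = √12143338 ≈ 3484.7, ∠ = arctan(3397/777) ≈ 77.12°
quadratic: (j3397)² + 76·j3397 + 10000 = -11529609 + j258172 → |·| ≈ 1.1532e+07, ∠ ≈ 178.72°
∠L = 77.12° − 178.72° = -101.60°

-101.6°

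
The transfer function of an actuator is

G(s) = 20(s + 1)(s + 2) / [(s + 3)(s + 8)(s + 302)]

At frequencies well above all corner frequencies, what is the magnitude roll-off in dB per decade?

-20 dB/decade

Each pole contributes −20 dB/decade at high frequency; each zero contributes +20 dB/decade.
Net: 2 zero(s) − 3 pole(s) → -20 dB/decade.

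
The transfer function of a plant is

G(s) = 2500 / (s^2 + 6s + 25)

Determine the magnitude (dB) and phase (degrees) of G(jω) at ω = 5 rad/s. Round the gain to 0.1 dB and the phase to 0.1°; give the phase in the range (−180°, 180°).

38.4 dB, -90.0°

At s = jω = j5:
quadratic: (j5)² + 6·j5 + 25 = 0 + j30 → |·| ≈ 30, ∠ ≈ 90.00°
|G| = 2500 / 30 ≈ 83.333
Gain = 20 log₁₀(83.333) ≈ 38.42 dB
∠G = 0.00° − 90.00° = -90.00°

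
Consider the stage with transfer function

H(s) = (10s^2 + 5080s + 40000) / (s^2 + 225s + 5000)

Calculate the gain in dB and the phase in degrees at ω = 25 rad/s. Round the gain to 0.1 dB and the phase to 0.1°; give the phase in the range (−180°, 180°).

25.3 dB, 23.0°

Substitute s = j25:
Numerator: 10(j25)^2 + 5080(j25) + 40000 = 33750 + j127000
Denominator: (j25)^2 + 225(j25) + 5000 = 4375 + j5625
|N| = √(33750² + 127000²) ≈ 1.3141e+05, ∠N ≈ 75.12°
|D| = √(4375² + 5625²) ≈ 7126.1, ∠D ≈ 52.13°
|H| = 1.3141e+05 / 7126.1 ≈ 18.441
Gain = 20 log₁₀(18.441) ≈ 25.32 dB
∠H = 75.12° − 52.13° = 22.99°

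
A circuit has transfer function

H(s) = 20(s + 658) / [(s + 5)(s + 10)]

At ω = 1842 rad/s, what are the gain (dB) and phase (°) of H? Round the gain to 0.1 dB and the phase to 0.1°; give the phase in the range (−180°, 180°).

At s = jω = j1842:
zero (s+658): 658 + j1842 → |·| = √(658²+1842²) = √3825928 ≈ 1956, ∠ = arctan(1842/658) ≈ 70.34°
pole (s+5): 5 + j1842 → |·| = √(5²+1842²) = √3392989 ≈ 1842, ∠ = arctan(1842/5) ≈ 89.84°
pole (s+10): 10 + j1842 → |·| = √(10²+1842²) = √3393064 ≈ 1842, ∠ = arctan(1842/10) ≈ 89.69°
|H| = 20 · 1956 / 3.393e+06 ≈ 0.01153
Gain = 20 log₁₀(0.01153) ≈ -38.76 dB
∠H = 70.34° − 179.53° = -109.19°

-38.8 dB, -109.2°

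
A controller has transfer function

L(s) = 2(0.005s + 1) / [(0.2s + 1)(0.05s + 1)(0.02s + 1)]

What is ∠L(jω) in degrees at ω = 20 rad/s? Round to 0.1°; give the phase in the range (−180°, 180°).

-137.1°

At ω = 20 rad/s:
zero (1 + j20·0.005) = 1 + j0.1 → |·| ≈ 1.005, ∠ ≈ 5.71°
pole (1 + j20·0.2) = 1 + j4 → |·| ≈ 4.1231, ∠ ≈ 75.96°
pole (1 + j20·0.05) = 1 + j1 → |·| ≈ 1.4142, ∠ ≈ 45.00°
pole (1 + j20·0.02) = 1 + j0.4 → |·| ≈ 1.077, ∠ ≈ 21.80°
∠L = (5.71°) − (75.96° + 45.00° + 21.80°) = -137.05°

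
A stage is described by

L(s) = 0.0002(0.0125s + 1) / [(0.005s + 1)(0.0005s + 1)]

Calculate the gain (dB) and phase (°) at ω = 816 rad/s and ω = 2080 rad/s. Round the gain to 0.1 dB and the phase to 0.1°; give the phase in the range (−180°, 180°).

ω = 816: -66.9 dB, -14.0°; ω = 2080: -69.2 dB, -42.8°

At ω = 816 rad/s:
zero (1 + j816·0.0125) = 1 + j10.2 → |·| ≈ 10.249, ∠ ≈ 84.40°
pole (1 + j816·0.005) = 1 + j4.08 → |·| ≈ 4.2008, ∠ ≈ 76.23°
pole (1 + j816·0.0005) = 1 + j0.408 → |·| ≈ 1.08, ∠ ≈ 22.20°
|L| = 0.0002 · 10.249 / (4.2008 · 1.08) ≈ 0.00045181
Gain = 20 log₁₀(0.00045181) ≈ -66.90 dB
∠L = (84.40°) − (76.23° + 22.20°) = -14.03°

At ω = 2080 rad/s:
zero (1 + j2080·0.0125) = 1 + j26 → |·| ≈ 26.019, ∠ ≈ 87.80°
pole (1 + j2080·0.005) = 1 + j10.4 → |·| ≈ 10.448, ∠ ≈ 84.51°
pole (1 + j2080·0.0005) = 1 + j1.04 → |·| ≈ 1.4428, ∠ ≈ 46.12°
|L| = 0.0002 · 26.019 / (10.448 · 1.4428) ≈ 0.00034521
Gain = 20 log₁₀(0.00034521) ≈ -69.24 dB
∠L = (87.80°) − (84.51° + 46.12°) = -42.83°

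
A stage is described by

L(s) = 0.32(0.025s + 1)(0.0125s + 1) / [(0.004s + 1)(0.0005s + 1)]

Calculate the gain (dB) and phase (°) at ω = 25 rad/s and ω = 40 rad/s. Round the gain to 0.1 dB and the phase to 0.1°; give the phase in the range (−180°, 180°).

ω = 25: -8.1 dB, 42.9°; ω = 40: -6.0 dB, 61.3°

At ω = 25 rad/s:
zero (1 + j25·0.025) = 1 + j0.625 → |·| ≈ 1.1792, ∠ ≈ 32.01°
zero (1 + j25·0.0125) = 1 + j0.3125 → |·| ≈ 1.0477, ∠ ≈ 17.35°
pole (1 + j25·0.004) = 1 + j0.1 → |·| ≈ 1.005, ∠ ≈ 5.71°
pole (1 + j25·0.0005) = 1 + j0.0125 → |·| ≈ 1.0001, ∠ ≈ 0.72°
|L| = 0.32 · 1.1792 · 1.0477 / (1.005 · 1.0001) ≈ 0.39334
Gain = 20 log₁₀(0.39334) ≈ -8.10 dB
∠L = (32.01° + 17.35°) − (5.71° + 0.72°) = 42.93°

At ω = 40 rad/s:
zero (1 + j40·0.025) = 1 + j1 → |·| ≈ 1.4142, ∠ ≈ 45.00°
zero (1 + j40·0.0125) = 1 + j0.5 → |·| ≈ 1.118, ∠ ≈ 26.57°
pole (1 + j40·0.004) = 1 + j0.16 → |·| ≈ 1.0127, ∠ ≈ 9.09°
pole (1 + j40·0.0005) = 1 + j0.02 → |·| ≈ 1.0002, ∠ ≈ 1.15°
|L| = 0.32 · 1.4142 · 1.118 / (1.0127 · 1.0002) ≈ 0.4995
Gain = 20 log₁₀(0.4995) ≈ -6.03 dB
∠L = (45.00° + 26.57°) − (9.09° + 1.15°) = 61.33°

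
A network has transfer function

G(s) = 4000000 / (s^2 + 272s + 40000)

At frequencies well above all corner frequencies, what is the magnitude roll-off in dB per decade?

-40 dB/decade

Each pole contributes −20 dB/decade at high frequency; each zero contributes +20 dB/decade.
Net: 0 zero(s) − 2 pole(s) → -40 dB/decade.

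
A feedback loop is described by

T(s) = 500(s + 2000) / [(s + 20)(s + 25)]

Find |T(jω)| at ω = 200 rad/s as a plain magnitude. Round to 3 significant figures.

24.8

At s = jω = j200:
zero (s+2000): 2000 + j200 → |·| = √(2000²+200²) = √4040000 ≈ 2010, ∠ = arctan(200/2000) ≈ 5.71°
pole (s+20): 20 + j200 → |·| = √(20²+200²) = √40400 ≈ 201, ∠ = arctan(200/20) ≈ 84.29°
pole (s+25): 25 + j200 → |·| = √(25²+200²) = √40625 ≈ 201.56, ∠ = arctan(200/25) ≈ 82.87°
|T| = 500 · 2010 / 40514 ≈ 24.806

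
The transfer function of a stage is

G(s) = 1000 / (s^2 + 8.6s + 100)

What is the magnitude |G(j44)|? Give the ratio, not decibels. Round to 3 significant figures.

At s = jω = j44:
quadratic: (j44)² + 8.6·j44 + 100 = -1836 + j378.4 → |·| ≈ 1874.6, ∠ ≈ 168.35°
|G| = 1000 / 1874.6 ≈ 0.53345

0.533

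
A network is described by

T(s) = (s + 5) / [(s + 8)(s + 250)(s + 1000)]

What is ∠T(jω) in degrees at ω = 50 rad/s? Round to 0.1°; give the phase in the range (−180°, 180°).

At s = jω = j50:
zero (s+5): 5 + j50 → |·| = √(5²+50²) = √2525 ≈ 50.249, ∠ = arctan(50/5) ≈ 84.29°
pole (s+8): 8 + j50 → |·| = √(8²+50²) = √2564 ≈ 50.636, ∠ = arctan(50/8) ≈ 80.91°
pole (s+250): 250 + j50 → |·| = √(250²+50²) = √65000 ≈ 254.95, ∠ = arctan(50/250) ≈ 11.31°
pole (s+1000): 1000 + j50 → |·| = √(1000²+50²) = √1002500 ≈ 1001.2, ∠ = arctan(50/1000) ≈ 2.86°
∠T = 84.29° − 95.08° = -10.79°

-10.8°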